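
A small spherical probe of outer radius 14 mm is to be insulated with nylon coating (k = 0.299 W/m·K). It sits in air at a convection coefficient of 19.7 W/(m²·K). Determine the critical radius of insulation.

r_cr ≈ 30.4 mm

For a sphere r_cr = 2k/h = 2×0.299/19.7
r_cr = 30.4 mm; since the bare radius (14 mm) is below r_cr, adding a thin layer of insulation will *increase* heat loss.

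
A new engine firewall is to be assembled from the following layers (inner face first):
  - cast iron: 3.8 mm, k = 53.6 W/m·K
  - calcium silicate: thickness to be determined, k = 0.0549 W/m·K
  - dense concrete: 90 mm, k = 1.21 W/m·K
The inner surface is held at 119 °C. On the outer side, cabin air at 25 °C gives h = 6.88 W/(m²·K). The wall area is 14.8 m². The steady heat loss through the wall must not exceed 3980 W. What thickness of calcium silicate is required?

L ≈ 7.12 mm

Model the wall as resistances in series:
R_cast iron = L/(kA) = 0.0038/(53.6×14.8) = 4.79×10^-6 K/W
R_dense concrete = L/(kA) = 0.09/(1.21×14.8) = 0.005026 K/W
R_outer film = 1/(h_o·A) = 1/(6.88×14.8) = 0.009821 K/W
Sum of the known resistances R_other = 0.01485 K/W
Required total resistance R_tot = ΔT/Q_allow = 94/3980 = 0.02362 K/W
R_calcium silicate = R_tot − R_other = 0.008767 K/W
L = R·k·A = 0.008767×0.0549×14.8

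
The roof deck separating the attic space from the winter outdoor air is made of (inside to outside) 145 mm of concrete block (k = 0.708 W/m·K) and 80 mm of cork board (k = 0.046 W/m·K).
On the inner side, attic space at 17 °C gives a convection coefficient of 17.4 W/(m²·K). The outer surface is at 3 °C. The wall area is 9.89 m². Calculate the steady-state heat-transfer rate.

Q ≈ 69.2 W

Series thermal resistances:
R_inner film = 1/(h_i·A) = 1/(17.4×9.89) = 0.005811 K/W
R_concrete block = L/(kA) = 0.145/(0.708×9.89) = 0.02071 K/W
R_cork board = L/(kA) = 0.08/(0.046×9.89) = 0.1758 K/W
R_total = 0.2024 K/W
Q = ΔT / R_total = 14 / 0.2024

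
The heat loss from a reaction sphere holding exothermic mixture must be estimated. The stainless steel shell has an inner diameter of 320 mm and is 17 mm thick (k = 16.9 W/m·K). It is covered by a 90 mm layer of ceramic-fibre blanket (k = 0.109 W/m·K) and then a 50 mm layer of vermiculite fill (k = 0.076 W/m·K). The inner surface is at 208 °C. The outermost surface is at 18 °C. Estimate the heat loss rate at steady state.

Radial (spherical) resistances in series:
R_stainless steel shell = (1/0.16 − 1/0.177)/(4π×16.9) = 0.002827 K/W
R_ceramic-fibre blanket = (1/0.177 − 1/0.267)/(4π×0.109) = 1.39 K/W
R_vermiculite fill = (1/0.267 − 1/0.317)/(4π×0.076) = 0.6186 K/W
R_total = 2.012 K/W
Q = ΔT/R_total = 190/2.012

Q ≈ 94.4 W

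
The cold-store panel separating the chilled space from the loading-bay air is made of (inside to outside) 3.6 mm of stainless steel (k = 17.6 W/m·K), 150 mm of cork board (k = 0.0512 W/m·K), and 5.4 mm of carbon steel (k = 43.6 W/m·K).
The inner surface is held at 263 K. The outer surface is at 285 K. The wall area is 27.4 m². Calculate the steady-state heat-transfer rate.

Q ≈ 206 W

Series thermal resistances:
R_stainless steel = L/(kA) = 0.0036/(17.6×27.4) = 7.465×10^-6 K/W
R_cork board = L/(kA) = 0.15/(0.0512×27.4) = 0.1069 K/W
R_carbon steel = L/(kA) = 0.0054/(43.6×27.4) = 4.52×10^-6 K/W
R_total = 0.1069 K/W
Q = ΔT / R_total = 22 / 0.1069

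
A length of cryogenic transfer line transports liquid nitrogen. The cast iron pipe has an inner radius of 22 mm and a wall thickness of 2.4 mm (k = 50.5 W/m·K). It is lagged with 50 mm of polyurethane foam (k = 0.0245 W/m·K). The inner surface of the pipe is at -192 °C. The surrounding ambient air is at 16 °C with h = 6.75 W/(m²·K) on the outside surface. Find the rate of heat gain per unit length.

Treating each annulus and film as a series resistance:
R_cast iron pipe wall = ln(24.4/22)/(2π×50.5×1) = 3.263×10^-4 K/W
R_polyurethane foam = ln(74.4/24.4)/(2π×0.0245×1) = 7.242 K/W
R_outer film = 1/(h_o·2πr_oL) = 1/(6.75×2π×0.0744×1) = 0.3169 K/W
R_total = 7.56 K/W
Q = ΔT/R_total = 208/7.56

q′ ≈ 27.5 W/m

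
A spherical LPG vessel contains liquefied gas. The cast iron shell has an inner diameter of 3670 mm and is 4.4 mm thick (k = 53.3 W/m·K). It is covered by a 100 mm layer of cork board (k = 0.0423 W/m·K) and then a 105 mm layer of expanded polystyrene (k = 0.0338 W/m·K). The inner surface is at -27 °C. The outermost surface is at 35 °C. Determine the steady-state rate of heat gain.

Q ≈ 539 W

Radial (spherical) resistances in series:
R_cast iron shell = (1/1.835 − 1/1.8394)/(4π×53.3) = 1.946×10^-6 K/W
R_cork board = (1/1.8394 − 1/1.9394)/(4π×0.0423) = 0.05274 K/W
R_expanded polystyrene = (1/1.9394 − 1/2.0444)/(4π×0.0338) = 0.06235 K/W
R_total = 0.1151 K/W
Q = ΔT/R_total = 62/0.1151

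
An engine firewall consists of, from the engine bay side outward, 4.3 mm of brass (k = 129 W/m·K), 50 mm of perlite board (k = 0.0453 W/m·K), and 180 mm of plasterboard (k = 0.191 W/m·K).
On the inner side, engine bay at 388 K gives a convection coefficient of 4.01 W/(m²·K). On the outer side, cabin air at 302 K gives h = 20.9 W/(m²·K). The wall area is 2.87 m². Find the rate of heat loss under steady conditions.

Q ≈ 105 W

Series thermal resistances:
R_inner film = 1/(h_i·A) = 1/(4.01×2.87) = 0.08689 K/W
R_brass = L/(kA) = 0.0043/(129×2.87) = 1.161×10^-5 K/W
R_perlite board = L/(kA) = 0.05/(0.0453×2.87) = 0.3846 K/W
R_plasterboard = L/(kA) = 0.18/(0.191×2.87) = 0.3284 K/W
R_outer film = 1/(h_o·A) = 1/(20.9×2.87) = 0.01667 K/W
R_total = 0.8165 K/W
Q = ΔT / R_total = 86 / 0.8165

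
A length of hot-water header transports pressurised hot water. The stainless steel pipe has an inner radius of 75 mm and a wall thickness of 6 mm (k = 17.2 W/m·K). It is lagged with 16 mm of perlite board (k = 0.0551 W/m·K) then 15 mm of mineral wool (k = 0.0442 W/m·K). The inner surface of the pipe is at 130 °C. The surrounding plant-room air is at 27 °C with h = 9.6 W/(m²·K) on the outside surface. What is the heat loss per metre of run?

Radial resistances (cylindrical: R_cond = ln(r_o/r_i)/(2πkL), R_conv = 1/(h·2πrL)):
R_stainless steel pipe wall = ln(81/75)/(2π×17.2×1) = 7.121×10^-4 K/W
R_perlite board = ln(97/81)/(2π×0.0551×1) = 0.5207 K/W
R_mineral wool = ln(112/97)/(2π×0.0442×1) = 0.5178 K/W
R_outer film = 1/(h_o·2πr_oL) = 1/(9.6×2π×0.112×1) = 0.148 K/W
R_total = 1.187 K/W
Q = ΔT/R_total = 103/1.187

q′ ≈ 86.8 W/m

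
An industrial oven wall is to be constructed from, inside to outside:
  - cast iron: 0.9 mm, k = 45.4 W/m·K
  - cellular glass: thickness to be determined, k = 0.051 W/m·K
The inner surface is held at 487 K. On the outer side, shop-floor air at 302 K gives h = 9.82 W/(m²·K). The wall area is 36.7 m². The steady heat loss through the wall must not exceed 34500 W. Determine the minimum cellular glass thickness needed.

Treating each layer as a thermal resistance in series:
R_cast iron = L/(kA) = 0.0009/(45.4×36.7) = 5.402×10^-7 K/W
R_outer film = 1/(h_o·A) = 1/(9.82×36.7) = 0.002775 K/W
Sum of the known resistances R_other = 0.002775 K/W
Required total resistance R_tot = ΔT/Q_allow = 185/34500 = 0.005362 K/W
R_cellular glass = R_tot − R_other = 0.002587 K/W
L = R·k·A = 0.002587×0.051×36.7

L ≈ 4.84 mm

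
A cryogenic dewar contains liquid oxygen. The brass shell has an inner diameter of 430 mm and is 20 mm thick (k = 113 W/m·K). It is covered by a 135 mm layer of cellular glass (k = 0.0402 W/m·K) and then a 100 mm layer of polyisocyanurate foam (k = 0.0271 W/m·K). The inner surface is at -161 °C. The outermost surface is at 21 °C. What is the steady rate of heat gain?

For a spherical shell R = (1/r₁ − 1/r₂)/(4πk); film R = 1/(h·4πr²). In series:
R_brass shell = (1/0.215 − 1/0.235)/(4π×113) = 2.788×10^-4 K/W
R_cellular glass = (1/0.235 − 1/0.37)/(4π×0.0402) = 3.073 K/W
R_polyisocyanurate foam = (1/0.37 − 1/0.47)/(4π×0.0271) = 1.689 K/W
R_total = 4.762 K/W
Q = ΔT/R_total = 182/4.762

Q ≈ 38.2 W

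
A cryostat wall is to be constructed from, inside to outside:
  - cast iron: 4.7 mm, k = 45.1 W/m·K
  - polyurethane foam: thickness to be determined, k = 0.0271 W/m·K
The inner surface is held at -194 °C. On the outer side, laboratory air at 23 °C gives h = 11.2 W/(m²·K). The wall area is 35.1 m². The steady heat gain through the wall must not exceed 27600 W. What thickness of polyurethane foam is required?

Treating each layer as a thermal resistance in series:
R_cast iron = L/(kA) = 0.0047/(45.1×35.1) = 2.969×10^-6 K/W
R_outer film = 1/(h_o·A) = 1/(11.2×35.1) = 0.002544 K/W
Sum of the known resistances R_other = 0.002547 K/W
Required total resistance R_tot = ΔT/Q_allow = 217/27600 = 0.007862 K/W
R_polyurethane foam = R_tot − R_other = 0.005316 K/W
L = R·k·A = 0.005316×0.0271×35.1

L ≈ 5.06 mm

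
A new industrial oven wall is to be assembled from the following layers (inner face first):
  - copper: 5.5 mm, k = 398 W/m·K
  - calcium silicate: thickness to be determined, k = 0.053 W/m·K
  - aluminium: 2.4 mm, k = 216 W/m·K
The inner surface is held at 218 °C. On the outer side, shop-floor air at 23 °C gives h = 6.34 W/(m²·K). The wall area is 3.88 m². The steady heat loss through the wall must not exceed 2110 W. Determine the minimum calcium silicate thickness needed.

L ≈ 10.6 mm

Model the wall as resistances in series:
R_copper = L/(kA) = 0.0055/(398×3.88) = 3.562×10^-6 K/W
R_aluminium = L/(kA) = 0.0024/(216×3.88) = 2.864×10^-6 K/W
R_outer film = 1/(h_o·A) = 1/(6.34×3.88) = 0.04065 K/W
Sum of the known resistances R_other = 0.04066 K/W
Required total resistance R_tot = ΔT/Q_allow = 195/2110 = 0.09242 K/W
R_calcium silicate = R_tot − R_other = 0.05176 K/W
L = R·k·A = 0.05176×0.053×3.88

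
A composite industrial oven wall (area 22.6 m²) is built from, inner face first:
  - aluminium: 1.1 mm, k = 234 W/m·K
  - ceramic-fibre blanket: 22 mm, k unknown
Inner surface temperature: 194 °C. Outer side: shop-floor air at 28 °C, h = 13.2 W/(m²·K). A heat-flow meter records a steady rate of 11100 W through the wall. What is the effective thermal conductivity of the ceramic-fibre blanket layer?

k ≈ 0.0839 W/(m·K)

Series thermal resistances:
R_aluminium = L/(kA) = 0.0011/(234×22.6) = 2.08×10^-7 K/W
R_outer film = 1/(h_o·A) = 1/(13.2×22.6) = 0.003352 K/W
Sum of known resistances R_other = 0.003352 K/W
Total R = ΔT/Q = 166/11100 = 0.01495 K/W
R_ceramic-fibre blanket = R_total − R_other = 0.0116 K/W
k = L/(R·A) = 0.022/(0.0116×22.6)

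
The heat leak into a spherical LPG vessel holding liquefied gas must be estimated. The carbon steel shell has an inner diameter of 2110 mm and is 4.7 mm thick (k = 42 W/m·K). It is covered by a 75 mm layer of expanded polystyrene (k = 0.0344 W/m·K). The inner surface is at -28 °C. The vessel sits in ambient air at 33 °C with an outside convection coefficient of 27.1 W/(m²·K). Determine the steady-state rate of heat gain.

Radial (spherical) resistances in series:
R_carbon steel shell = (1/1.055 − 1/1.0597)/(4π×42) = 7.965×10^-6 K/W
R_expanded polystyrene = (1/1.0597 − 1/1.1347)/(4π×0.0344) = 0.1443 K/W
R_outer film = 1/(h·4πr_o²) = 1/(27.1×4π×1.1347²) = 0.002281 K/W
R_total = 0.1466 K/W
Q = ΔT/R_total = 61/0.1466

Q ≈ 416 W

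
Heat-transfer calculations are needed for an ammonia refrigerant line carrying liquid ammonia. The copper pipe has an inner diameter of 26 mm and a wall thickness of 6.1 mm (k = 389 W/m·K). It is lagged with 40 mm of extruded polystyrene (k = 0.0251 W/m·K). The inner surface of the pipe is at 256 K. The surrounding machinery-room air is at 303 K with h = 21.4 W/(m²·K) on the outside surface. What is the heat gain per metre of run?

q′ ≈ 6.45 W/m

Cylindrical conduction, so R = ln(r₂/r₁)/(2πkL) per layer, in series:
R_copper pipe wall = ln(19.1/13)/(2π×389×1) = 1.574×10^-4 K/W
R_extruded polystyrene = ln(59.1/19.1)/(2π×0.0251×1) = 7.162 K/W
R_outer film = 1/(h_o·2πr_oL) = 1/(21.4×2π×0.0591×1) = 0.1258 K/W
R_total = 7.288 K/W
Q = ΔT/R_total = 47/7.288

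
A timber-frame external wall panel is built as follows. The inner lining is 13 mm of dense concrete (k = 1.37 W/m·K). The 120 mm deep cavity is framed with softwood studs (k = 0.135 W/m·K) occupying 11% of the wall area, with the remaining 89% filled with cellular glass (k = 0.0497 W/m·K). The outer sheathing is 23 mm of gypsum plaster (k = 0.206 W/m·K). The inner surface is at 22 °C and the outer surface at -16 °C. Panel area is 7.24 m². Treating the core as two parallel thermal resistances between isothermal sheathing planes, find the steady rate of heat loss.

Sheathing layers in series; stud and cavity paths in parallel between them.
R_inner = 0.013/(1.37×7.24) = 0.001311 K/W
R_stud  = 0.12/(0.135×0.11×7.24) = 1.116 K/W
R_cav   = 0.12/(0.0497×0.89×7.24) = 0.3747 K/W
1/R_core = 1/R_stud + 1/R_cav → R_core = 0.2805 K/W
R_outer = 0.023/(0.206×7.24) = 0.01542 K/W
R_total = 0.2973 K/W
Q = ΔT/R_total = 38/0.2973

Q ≈ 128 W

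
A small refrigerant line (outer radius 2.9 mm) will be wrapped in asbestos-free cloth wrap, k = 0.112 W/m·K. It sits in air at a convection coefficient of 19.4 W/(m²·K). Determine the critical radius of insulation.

For a cylinder r_cr = k/h = 0.112/19.4
r_cr = 5.77 mm; since the bare radius (2.9 mm) is below r_cr, adding a thin layer of insulation will *increase* heat loss.

r_cr ≈ 5.77 mm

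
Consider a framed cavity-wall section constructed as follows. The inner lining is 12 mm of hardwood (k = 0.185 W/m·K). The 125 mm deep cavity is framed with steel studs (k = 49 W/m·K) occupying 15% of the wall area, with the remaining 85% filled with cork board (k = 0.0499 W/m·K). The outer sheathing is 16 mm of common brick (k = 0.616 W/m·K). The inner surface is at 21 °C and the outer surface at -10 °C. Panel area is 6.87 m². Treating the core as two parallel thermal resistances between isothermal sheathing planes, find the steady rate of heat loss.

Sheathing layers in series; stud and cavity paths in parallel between them.
R_inner = 0.012/(0.185×6.87) = 0.009442 K/W
R_stud  = 0.125/(49×0.15×6.87) = 0.002476 K/W
R_cav   = 0.125/(0.0499×0.85×6.87) = 0.429 K/W
1/R_core = 1/R_stud + 1/R_cav → R_core = 0.002461 K/W
R_outer = 0.016/(0.616×6.87) = 0.003781 K/W
R_total = 0.01568 K/W
Q = ΔT/R_total = 31/0.01568

Q ≈ 1980 W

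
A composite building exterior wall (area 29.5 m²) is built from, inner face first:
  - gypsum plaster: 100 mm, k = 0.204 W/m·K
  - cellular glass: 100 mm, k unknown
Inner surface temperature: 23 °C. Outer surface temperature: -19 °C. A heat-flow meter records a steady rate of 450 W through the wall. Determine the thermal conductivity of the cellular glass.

Model the wall as resistances in series:
R_gypsum plaster = L/(kA) = 0.1/(0.204×29.5) = 0.01662 K/W
Sum of known resistances R_other = 0.01662 K/W
Total R = ΔT/Q = 42/450 = 0.09333 K/W
R_cellular glass = R_total − R_other = 0.07672 K/W
k = L/(R·A) = 0.1/(0.07672×29.5)

k ≈ 0.0442 W/(m·K)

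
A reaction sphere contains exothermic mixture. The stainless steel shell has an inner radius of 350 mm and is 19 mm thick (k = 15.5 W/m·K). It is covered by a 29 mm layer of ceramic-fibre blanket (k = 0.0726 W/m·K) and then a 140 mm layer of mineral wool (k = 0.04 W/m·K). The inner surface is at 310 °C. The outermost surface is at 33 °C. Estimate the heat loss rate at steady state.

Q ≈ 182 W

For a spherical shell R = (1/r₁ − 1/r₂)/(4πk); film R = 1/(h·4πr²). In series:
R_stainless steel shell = (1/0.35 − 1/0.369)/(4π×15.5) = 7.553×10^-4 K/W
R_ceramic-fibre blanket = (1/0.369 − 1/0.398)/(4π×0.0726) = 0.2164 K/W
R_mineral wool = (1/0.398 − 1/0.538)/(4π×0.04) = 1.301 K/W
R_total = 1.518 K/W
Q = ΔT/R_total = 277/1.518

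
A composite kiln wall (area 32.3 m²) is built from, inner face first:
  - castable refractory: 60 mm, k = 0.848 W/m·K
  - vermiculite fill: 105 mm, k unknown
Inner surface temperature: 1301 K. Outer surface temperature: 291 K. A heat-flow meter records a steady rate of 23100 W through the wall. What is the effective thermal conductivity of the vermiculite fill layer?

k ≈ 0.0783 W/(m·K)

Using the resistance-network approach (series):
R_castable refractory = L/(kA) = 0.06/(0.848×32.3) = 0.002191 K/W
Sum of known resistances R_other = 0.002191 K/W
Total R = ΔT/Q = 1010/23100 = 0.04372 K/W
R_vermiculite fill = R_total − R_other = 0.04153 K/W
k = L/(R·A) = 0.105/(0.04153×32.3)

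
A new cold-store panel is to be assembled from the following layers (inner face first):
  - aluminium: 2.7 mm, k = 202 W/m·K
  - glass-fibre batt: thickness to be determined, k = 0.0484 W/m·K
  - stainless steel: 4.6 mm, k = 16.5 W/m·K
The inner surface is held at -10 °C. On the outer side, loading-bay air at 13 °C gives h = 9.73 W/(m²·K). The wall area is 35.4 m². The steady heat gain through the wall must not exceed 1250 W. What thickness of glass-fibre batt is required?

L ≈ 26.5 mm

Thermal resistances in series:
R_aluminium = L/(kA) = 0.0027/(202×35.4) = 3.776×10^-7 K/W
R_stainless steel = L/(kA) = 0.0046/(16.5×35.4) = 7.875×10^-6 K/W
R_outer film = 1/(h_o·A) = 1/(9.73×35.4) = 0.002903 K/W
Sum of the known resistances R_other = 0.002911 K/W
Required total resistance R_tot = ΔT/Q_allow = 23/1250 = 0.0184 K/W
R_glass-fibre batt = R_tot − R_other = 0.01549 K/W
L = R·k·A = 0.01549×0.0484×35.4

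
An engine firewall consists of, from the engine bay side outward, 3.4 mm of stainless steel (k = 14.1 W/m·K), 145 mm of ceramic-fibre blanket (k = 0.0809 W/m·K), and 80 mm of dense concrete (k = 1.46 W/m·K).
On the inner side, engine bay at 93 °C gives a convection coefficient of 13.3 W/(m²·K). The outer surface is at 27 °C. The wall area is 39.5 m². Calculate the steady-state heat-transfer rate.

Q ≈ 1360 W

Using the resistance-network approach (series):
R_inner film = 1/(h_i·A) = 1/(13.3×39.5) = 0.001903 K/W
R_stainless steel = L/(kA) = 0.0034/(14.1×39.5) = 6.105×10^-6 K/W
R_ceramic-fibre blanket = L/(kA) = 0.145/(0.0809×39.5) = 0.04538 K/W
R_dense concrete = L/(kA) = 0.08/(1.46×39.5) = 0.001387 K/W
R_total = 0.04867 K/W
Q = ΔT / R_total = 66 / 0.04867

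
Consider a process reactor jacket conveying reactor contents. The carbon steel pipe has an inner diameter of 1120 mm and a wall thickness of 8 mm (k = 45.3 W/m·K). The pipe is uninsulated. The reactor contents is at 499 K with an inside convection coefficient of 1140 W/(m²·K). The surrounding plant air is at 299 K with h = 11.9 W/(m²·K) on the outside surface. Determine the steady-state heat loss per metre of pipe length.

q′ ≈ 8390 W/m

Cylindrical conduction, so R = ln(r₂/r₁)/(2πkL) per layer, in series:
R_inner film = 1/(h_i·2πr₁L) = 1/(1140×2π×0.56×1) = 2.493×10^-4 K/W
R_carbon steel pipe wall = ln(568/560)/(2π×45.3×1) = 4.984×10^-5 K/W
R_outer film = 1/(h_o·2πr_oL) = 1/(11.9×2π×0.568×1) = 0.02355 K/W
R_total = 0.02385 K/W
Q = ΔT/R_total = 200/0.02385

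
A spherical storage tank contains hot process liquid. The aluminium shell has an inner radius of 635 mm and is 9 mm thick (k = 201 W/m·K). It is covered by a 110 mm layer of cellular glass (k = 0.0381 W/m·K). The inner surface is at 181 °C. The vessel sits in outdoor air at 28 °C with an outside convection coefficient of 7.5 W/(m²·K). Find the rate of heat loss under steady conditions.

Spherical conduction: R = (1/r_in − 1/r_out)/(4πk) per layer; series-sum.
R_aluminium shell = (1/0.635 − 1/0.644)/(4π×201) = 8.713×10^-6 K/W
R_cellular glass = (1/0.644 − 1/0.754)/(4π×0.0381) = 0.4732 K/W
R_outer film = 1/(h·4πr_o²) = 1/(7.5×4π×0.754²) = 0.01866 K/W
R_total = 0.4918 K/W
Q = ΔT/R_total = 153/0.4918

Q ≈ 311 W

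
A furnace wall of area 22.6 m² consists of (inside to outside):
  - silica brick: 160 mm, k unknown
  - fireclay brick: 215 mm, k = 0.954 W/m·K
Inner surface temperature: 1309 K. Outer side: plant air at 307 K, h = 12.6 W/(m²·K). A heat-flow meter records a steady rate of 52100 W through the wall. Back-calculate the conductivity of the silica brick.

k ≈ 1.23 W/(m·K)

Model the wall as resistances in series:
R_fireclay brick = L/(kA) = 0.215/(0.954×22.6) = 0.009972 K/W
R_outer film = 1/(h_o·A) = 1/(12.6×22.6) = 0.003512 K/W
Sum of known resistances R_other = 0.01348 K/W
Total R = ΔT/Q = 1002/52100 = 0.01923 K/W
R_silica brick = R_total − R_other = 0.005749 K/W
k = L/(R·A) = 0.16/(0.005749×22.6)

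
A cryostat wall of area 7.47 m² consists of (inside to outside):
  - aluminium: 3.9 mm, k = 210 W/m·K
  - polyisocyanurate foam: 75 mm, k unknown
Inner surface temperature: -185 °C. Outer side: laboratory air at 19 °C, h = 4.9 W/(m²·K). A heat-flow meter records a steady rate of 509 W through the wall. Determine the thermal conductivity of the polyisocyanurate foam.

Using the resistance-network approach (series):
R_aluminium = L/(kA) = 0.0039/(210×7.47) = 2.486×10^-6 K/W
R_outer film = 1/(h_o·A) = 1/(4.9×7.47) = 0.02732 K/W
Sum of known resistances R_other = 0.02732 K/W
Total R = ΔT/Q = 204/509 = 0.4008 K/W
R_polyisocyanurate foam = R_total − R_other = 0.3735 K/W
k = L/(R·A) = 0.075/(0.3735×7.47)

k ≈ 0.0269 W/(m·K)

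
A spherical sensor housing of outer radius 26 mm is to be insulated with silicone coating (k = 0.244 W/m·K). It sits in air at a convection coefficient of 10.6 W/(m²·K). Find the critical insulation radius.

For a sphere r_cr = 2k/h = 2×0.244/10.6
r_cr = 46 mm; since the bare radius (26 mm) is below r_cr, adding a thin layer of insulation will *increase* heat loss.

r_cr ≈ 46 mm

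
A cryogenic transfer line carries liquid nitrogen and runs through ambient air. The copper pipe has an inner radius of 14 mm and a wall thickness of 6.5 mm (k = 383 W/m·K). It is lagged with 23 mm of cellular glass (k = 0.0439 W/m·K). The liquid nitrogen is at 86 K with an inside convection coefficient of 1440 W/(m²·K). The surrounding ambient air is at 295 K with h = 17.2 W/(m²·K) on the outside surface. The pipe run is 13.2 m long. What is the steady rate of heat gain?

Radial resistances (cylindrical: R_cond = ln(r_o/r_i)/(2πkL), R_conv = 1/(h·2πrL)):
R_inner film = 1/(h_i·2πr₁L) = 1/(1440×2π×0.014×13.2) = 5.981×10^-4 K/W
R_copper pipe wall = ln(20.5/14)/(2π×383×13.2) = 1.201×10^-5 K/W
R_cellular glass = ln(43.5/20.5)/(2π×0.0439×13.2) = 0.2066 K/W
R_outer film = 1/(h_o·2πr_oL) = 1/(17.2×2π×0.0435×13.2) = 0.01611 K/W
R_total = 0.2234 K/W
Q = ΔT/R_total = 209/0.2234

Q ≈ 936 W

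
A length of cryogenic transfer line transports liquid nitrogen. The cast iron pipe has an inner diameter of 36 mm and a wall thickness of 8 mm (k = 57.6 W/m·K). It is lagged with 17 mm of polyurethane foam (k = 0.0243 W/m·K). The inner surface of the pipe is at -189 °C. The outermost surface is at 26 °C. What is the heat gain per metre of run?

q′ ≈ 65.2 W/m

Treating each annulus and film as a series resistance:
R_cast iron pipe wall = ln(26/18)/(2π×57.6×1) = 0.001016 K/W
R_polyurethane foam = ln(43/26)/(2π×0.0243×1) = 3.295 K/W
R_total = 3.296 K/W
Q = ΔT/R_total = 215/3.296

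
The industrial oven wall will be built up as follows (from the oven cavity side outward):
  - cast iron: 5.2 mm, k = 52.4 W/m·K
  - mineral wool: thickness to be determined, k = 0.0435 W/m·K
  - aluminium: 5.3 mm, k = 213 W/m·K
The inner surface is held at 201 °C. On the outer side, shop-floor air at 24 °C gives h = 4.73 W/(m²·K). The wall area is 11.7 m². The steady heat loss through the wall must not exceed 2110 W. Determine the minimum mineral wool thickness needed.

Using the resistance-network approach (series):
R_cast iron = L/(kA) = 0.0052/(52.4×11.7) = 8.482×10^-6 K/W
R_aluminium = L/(kA) = 0.0053/(213×11.7) = 2.127×10^-6 K/W
R_outer film = 1/(h_o·A) = 1/(4.73×11.7) = 0.01807 K/W
Sum of the known resistances R_other = 0.01808 K/W
Required total resistance R_tot = ΔT/Q_allow = 177/2110 = 0.08389 K/W
R_mineral wool = R_tot − R_other = 0.06581 K/W
L = R·k·A = 0.06581×0.0435×11.7

L ≈ 33.5 mm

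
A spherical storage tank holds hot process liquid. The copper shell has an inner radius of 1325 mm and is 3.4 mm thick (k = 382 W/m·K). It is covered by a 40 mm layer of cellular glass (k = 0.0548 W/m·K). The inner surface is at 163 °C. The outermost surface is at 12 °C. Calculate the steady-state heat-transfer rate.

Radial (spherical) resistances in series:
R_copper shell = (1/1.325 − 1/1.3284)/(4π×382) = 4.024×10^-7 K/W
R_cellular glass = (1/1.3284 − 1/1.3684)/(4π×0.0548) = 0.03195 K/W
R_total = 0.03195 K/W
Q = ΔT/R_total = 151/0.03195

Q ≈ 4730 W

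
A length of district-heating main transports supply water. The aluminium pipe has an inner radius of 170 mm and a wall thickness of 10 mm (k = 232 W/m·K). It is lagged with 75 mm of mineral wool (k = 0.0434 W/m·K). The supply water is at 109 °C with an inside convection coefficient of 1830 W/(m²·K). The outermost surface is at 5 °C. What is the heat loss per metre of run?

q′ ≈ 81.4 W/m

Radial resistances (cylindrical: R_cond = ln(r_o/r_i)/(2πkL), R_conv = 1/(h·2πrL)):
R_inner film = 1/(h_i·2πr₁L) = 1/(1830×2π×0.17×1) = 5.116×10^-4 K/W
R_aluminium pipe wall = ln(180/170)/(2π×232×1) = 3.921×10^-5 K/W
R_mineral wool = ln(255/180)/(2π×0.0434×1) = 1.277 K/W
R_total = 1.278 K/W
Q = ΔT/R_total = 104/1.278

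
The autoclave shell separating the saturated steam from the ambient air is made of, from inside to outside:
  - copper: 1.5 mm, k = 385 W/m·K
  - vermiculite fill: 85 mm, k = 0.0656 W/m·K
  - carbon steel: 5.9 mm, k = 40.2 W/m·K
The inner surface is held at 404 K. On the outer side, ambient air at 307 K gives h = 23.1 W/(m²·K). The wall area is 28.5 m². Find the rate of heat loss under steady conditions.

Q ≈ 2060 W

Thermal resistances in series:
R_copper = L/(kA) = 0.0015/(385×28.5) = 1.367×10^-7 K/W
R_vermiculite fill = L/(kA) = 0.085/(0.0656×28.5) = 0.04546 K/W
R_carbon steel = L/(kA) = 0.0059/(40.2×28.5) = 5.15×10^-6 K/W
R_outer film = 1/(h_o·A) = 1/(23.1×28.5) = 0.001519 K/W
R_total = 0.04699 K/W
Q = ΔT / R_total = 97 / 0.04699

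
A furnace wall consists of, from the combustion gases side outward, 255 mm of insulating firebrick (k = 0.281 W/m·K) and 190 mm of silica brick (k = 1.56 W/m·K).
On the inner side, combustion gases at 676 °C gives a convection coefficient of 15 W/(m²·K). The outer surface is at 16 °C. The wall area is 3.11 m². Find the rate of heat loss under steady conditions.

Series thermal resistances:
R_inner film = 1/(h_i·A) = 1/(15×3.11) = 0.02144 K/W
R_insulating firebrick = L/(kA) = 0.255/(0.281×3.11) = 0.2918 K/W
R_silica brick = L/(kA) = 0.19/(1.56×3.11) = 0.03916 K/W
R_total = 0.3524 K/W
Q = ΔT / R_total = 660 / 0.3524

Q ≈ 1870 W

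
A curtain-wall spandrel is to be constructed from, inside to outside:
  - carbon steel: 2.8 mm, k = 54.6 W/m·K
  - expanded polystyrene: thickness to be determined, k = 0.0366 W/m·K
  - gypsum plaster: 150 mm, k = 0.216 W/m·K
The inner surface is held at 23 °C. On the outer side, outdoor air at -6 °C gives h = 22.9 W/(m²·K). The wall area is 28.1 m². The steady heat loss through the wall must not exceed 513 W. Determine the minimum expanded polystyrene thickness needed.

Series thermal resistances:
R_carbon steel = L/(kA) = 0.0028/(54.6×28.1) = 1.825×10^-6 K/W
R_gypsum plaster = L/(kA) = 0.15/(0.216×28.1) = 0.02471 K/W
R_outer film = 1/(h_o·A) = 1/(22.9×28.1) = 0.001554 K/W
Sum of the known resistances R_other = 0.02627 K/W
Required total resistance R_tot = ΔT/Q_allow = 29/513 = 0.05653 K/W
R_expanded polystyrene = R_tot − R_other = 0.03026 K/W
L = R·k·A = 0.03026×0.0366×28.1

L ≈ 31.1 mm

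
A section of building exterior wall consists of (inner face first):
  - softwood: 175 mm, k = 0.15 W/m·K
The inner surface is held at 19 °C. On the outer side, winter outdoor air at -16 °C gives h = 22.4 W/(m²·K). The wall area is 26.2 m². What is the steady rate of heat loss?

Q ≈ 757 W

Series thermal resistances:
R_softwood = L/(kA) = 0.175/(0.15×26.2) = 0.04453 K/W
R_outer film = 1/(h_o·A) = 1/(22.4×26.2) = 0.001704 K/W
R_total = 0.04623 K/W
Q = ΔT / R_total = 35 / 0.04623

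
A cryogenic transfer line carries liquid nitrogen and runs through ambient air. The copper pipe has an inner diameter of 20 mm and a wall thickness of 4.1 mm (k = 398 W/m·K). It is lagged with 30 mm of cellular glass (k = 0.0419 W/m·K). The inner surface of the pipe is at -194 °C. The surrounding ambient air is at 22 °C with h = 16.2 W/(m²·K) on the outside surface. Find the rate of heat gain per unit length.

q′ ≈ 47.4 W/m

Cylindrical conduction, so R = ln(r₂/r₁)/(2πkL) per layer, in series:
R_copper pipe wall = ln(14.1/10)/(2π×398×1) = 1.374×10^-4 K/W
R_cellular glass = ln(44.1/14.1)/(2π×0.0419×1) = 4.331 K/W
R_outer film = 1/(h_o·2πr_oL) = 1/(16.2×2π×0.0441×1) = 0.2228 K/W
R_total = 4.554 K/W
Q = ΔT/R_total = 216/4.554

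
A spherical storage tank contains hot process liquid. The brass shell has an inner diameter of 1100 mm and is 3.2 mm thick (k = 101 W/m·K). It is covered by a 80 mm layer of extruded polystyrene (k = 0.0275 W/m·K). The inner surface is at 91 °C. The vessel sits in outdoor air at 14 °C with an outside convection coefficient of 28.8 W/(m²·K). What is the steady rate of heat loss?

Q ≈ 115 W

For a spherical shell R = (1/r₁ − 1/r₂)/(4πk); film R = 1/(h·4πr²). In series:
R_brass shell = (1/0.55 − 1/0.5532)/(4π×101) = 8.287×10^-6 K/W
R_extruded polystyrene = (1/0.5532 − 1/0.6332)/(4π×0.0275) = 0.6609 K/W
R_outer film = 1/(h·4πr_o²) = 1/(28.8×4π×0.6332²) = 0.006892 K/W
R_total = 0.6678 K/W
Q = ΔT/R_total = 77/0.6678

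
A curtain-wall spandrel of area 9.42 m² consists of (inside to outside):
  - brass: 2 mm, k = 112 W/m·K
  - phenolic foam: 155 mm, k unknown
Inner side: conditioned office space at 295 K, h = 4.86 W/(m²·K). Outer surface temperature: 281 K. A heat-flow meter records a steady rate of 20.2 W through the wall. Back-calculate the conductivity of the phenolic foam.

k ≈ 0.0245 W/(m·K)

Thermal resistances in series:
R_inner film = 1/(h_i·A) = 1/(4.86×9.42) = 0.02184 K/W
R_brass = L/(kA) = 0.002/(112×9.42) = 1.896×10^-6 K/W
Sum of known resistances R_other = 0.02184 K/W
Total R = ΔT/Q = 14/20.2 = 0.6931 K/W
R_phenolic foam = R_total − R_other = 0.6712 K/W
k = L/(R·A) = 0.155/(0.6712×9.42)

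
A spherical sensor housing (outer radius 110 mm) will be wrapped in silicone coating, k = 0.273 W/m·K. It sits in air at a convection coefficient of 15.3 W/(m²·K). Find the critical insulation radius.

r_cr ≈ 35.7 mm

For a sphere r_cr = 2k/h = 2×0.273/15.3
r_cr = 35.7 mm; since the bare radius (110 mm) is above r_cr, any added insulation will reduce heat loss.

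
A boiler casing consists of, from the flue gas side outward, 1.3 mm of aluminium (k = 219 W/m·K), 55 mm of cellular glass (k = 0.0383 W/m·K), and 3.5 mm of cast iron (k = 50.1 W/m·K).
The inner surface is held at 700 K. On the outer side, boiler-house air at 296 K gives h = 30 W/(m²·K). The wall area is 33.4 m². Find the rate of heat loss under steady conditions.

Q ≈ 9180 W

Treating each layer as a thermal resistance in series:
R_aluminium = L/(kA) = 0.0013/(219×33.4) = 1.777×10^-7 K/W
R_cellular glass = L/(kA) = 0.055/(0.0383×33.4) = 0.04299 K/W
R_cast iron = L/(kA) = 0.0035/(50.1×33.4) = 2.092×10^-6 K/W
R_outer film = 1/(h_o·A) = 1/(30×33.4) = 9.98×10^-4 K/W
R_total = 0.044 K/W
Q = ΔT / R_total = 404 / 0.044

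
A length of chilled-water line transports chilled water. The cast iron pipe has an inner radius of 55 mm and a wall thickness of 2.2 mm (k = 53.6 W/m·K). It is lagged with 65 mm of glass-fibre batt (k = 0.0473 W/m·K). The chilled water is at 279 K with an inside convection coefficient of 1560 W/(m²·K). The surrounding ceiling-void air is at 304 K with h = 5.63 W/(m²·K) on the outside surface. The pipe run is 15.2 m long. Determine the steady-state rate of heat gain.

Cylindrical conduction, so R = ln(r₂/r₁)/(2πkL) per layer, in series:
R_inner film = 1/(h_i·2πr₁L) = 1/(1560×2π×0.055×15.2) = 1.22×10^-4 K/W
R_cast iron pipe wall = ln(57.2/55)/(2π×53.6×15.2) = 7.662×10^-6 K/W
R_glass-fibre batt = ln(122.2/57.2)/(2π×0.0473×15.2) = 0.168 K/W
R_outer film = 1/(h_o·2πr_oL) = 1/(5.63×2π×0.1222×15.2) = 0.01522 K/W
R_total = 0.1834 K/W
Q = ΔT/R_total = 25/0.1834

Q ≈ 136 W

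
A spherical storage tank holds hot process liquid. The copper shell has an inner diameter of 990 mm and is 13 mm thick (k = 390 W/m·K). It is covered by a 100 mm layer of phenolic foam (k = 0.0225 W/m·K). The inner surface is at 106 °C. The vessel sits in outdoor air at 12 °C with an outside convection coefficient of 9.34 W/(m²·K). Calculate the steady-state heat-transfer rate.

Q ≈ 80.5 W

For a spherical shell R = (1/r₁ − 1/r₂)/(4πk); film R = 1/(h·4πr²). In series:
R_copper shell = (1/0.495 − 1/0.508)/(4π×390) = 1.055×10^-5 K/W
R_phenolic foam = (1/0.508 − 1/0.608)/(4π×0.0225) = 1.145 K/W
R_outer film = 1/(h·4πr_o²) = 1/(9.34×4π×0.608²) = 0.02305 K/W
R_total = 1.168 K/W
Q = ΔT/R_total = 94/1.168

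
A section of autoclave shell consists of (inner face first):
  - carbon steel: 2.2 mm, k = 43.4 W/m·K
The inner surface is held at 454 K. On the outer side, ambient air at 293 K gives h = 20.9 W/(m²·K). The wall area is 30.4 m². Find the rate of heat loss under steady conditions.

Model the wall as resistances in series:
R_carbon steel = L/(kA) = 0.0022/(43.4×30.4) = 1.667×10^-6 K/W
R_outer film = 1/(h_o·A) = 1/(20.9×30.4) = 0.001574 K/W
R_total = 0.001576 K/W
Q = ΔT / R_total = 161 / 0.001576

Q ≈ 102000 W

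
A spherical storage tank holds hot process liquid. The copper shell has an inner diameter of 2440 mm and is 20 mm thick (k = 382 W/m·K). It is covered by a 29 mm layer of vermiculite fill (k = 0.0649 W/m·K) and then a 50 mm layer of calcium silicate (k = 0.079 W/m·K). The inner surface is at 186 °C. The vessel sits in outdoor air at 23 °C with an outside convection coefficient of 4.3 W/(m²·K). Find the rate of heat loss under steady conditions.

Q ≈ 2570 W

Each spherical layer contributes R = (1/r_i − 1/r_o)/(4πk):
R_copper shell = (1/1.22 − 1/1.24)/(4π×382) = 2.754×10^-6 K/W
R_vermiculite fill = (1/1.24 − 1/1.269)/(4π×0.0649) = 0.0226 K/W
R_calcium silicate = (1/1.269 − 1/1.319)/(4π×0.079) = 0.03009 K/W
R_outer film = 1/(h·4πr_o²) = 1/(4.3×4π×1.319²) = 0.01064 K/W
R_total = 0.06333 K/W
Q = ΔT/R_total = 163/0.06333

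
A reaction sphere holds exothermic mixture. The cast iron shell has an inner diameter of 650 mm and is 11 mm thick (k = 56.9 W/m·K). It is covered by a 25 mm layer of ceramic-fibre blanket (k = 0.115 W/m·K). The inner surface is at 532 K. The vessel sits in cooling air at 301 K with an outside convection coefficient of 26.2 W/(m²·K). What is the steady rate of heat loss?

Radial (spherical) resistances in series:
R_cast iron shell = (1/0.325 − 1/0.336)/(4π×56.9) = 1.409×10^-4 K/W
R_ceramic-fibre blanket = (1/0.336 − 1/0.361)/(4π×0.115) = 0.1426 K/W
R_outer film = 1/(h·4πr_o²) = 1/(26.2×4π×0.361²) = 0.02331 K/W
R_total = 0.1661 K/W
Q = ΔT/R_total = 231/0.1661

Q ≈ 1390 W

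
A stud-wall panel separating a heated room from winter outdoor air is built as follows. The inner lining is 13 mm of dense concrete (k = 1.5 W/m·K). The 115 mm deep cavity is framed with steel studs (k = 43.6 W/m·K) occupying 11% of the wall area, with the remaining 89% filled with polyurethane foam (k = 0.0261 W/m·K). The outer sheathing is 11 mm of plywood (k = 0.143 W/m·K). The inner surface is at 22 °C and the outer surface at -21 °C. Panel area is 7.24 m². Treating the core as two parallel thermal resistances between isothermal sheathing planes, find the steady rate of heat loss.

Q ≈ 2840 W

Sheathing layers in series; stud and cavity paths in parallel between them.
R_inner = 0.013/(1.5×7.24) = 0.001197 K/W
R_stud  = 0.115/(43.6×0.11×7.24) = 0.003312 K/W
R_cav   = 0.115/(0.0261×0.89×7.24) = 0.6838 K/W
1/R_core = 1/R_stud + 1/R_cav → R_core = 0.003296 K/W
R_outer = 0.011/(0.143×7.24) = 0.01062 K/W
R_total = 0.01512 K/W
Q = ΔT/R_total = 43/0.01512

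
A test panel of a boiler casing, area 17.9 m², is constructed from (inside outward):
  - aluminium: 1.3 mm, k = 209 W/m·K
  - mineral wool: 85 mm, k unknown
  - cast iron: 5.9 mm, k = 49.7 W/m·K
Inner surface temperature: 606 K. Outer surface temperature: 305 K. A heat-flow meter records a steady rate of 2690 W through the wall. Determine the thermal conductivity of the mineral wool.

Series thermal resistances:
R_aluminium = L/(kA) = 0.0013/(209×17.9) = 3.475×10^-7 K/W
R_cast iron = L/(kA) = 0.0059/(49.7×17.9) = 6.632×10^-6 K/W
Sum of known resistances R_other = 6.979×10^-6 K/W
Total R = ΔT/Q = 301/2690 = 0.1119 K/W
R_mineral wool = R_total − R_other = 0.1119 K/W
k = L/(R·A) = 0.085/(0.1119×17.9)

k ≈ 0.0424 W/(m·K)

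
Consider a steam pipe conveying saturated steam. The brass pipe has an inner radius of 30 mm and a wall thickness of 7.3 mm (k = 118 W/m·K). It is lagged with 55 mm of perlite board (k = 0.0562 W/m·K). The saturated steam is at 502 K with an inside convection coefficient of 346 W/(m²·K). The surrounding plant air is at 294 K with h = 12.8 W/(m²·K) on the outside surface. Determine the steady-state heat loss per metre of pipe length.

For a radial system each layer contributes R = ln(r_out/r_in)/(2πkL); films add R = 1/(hA).
R_inner film = 1/(h_i·2πr₁L) = 1/(346×2π×0.03×1) = 0.01533 K/W
R_brass pipe wall = ln(37.3/30)/(2π×118×1) = 2.938×10^-4 K/W
R_perlite board = ln(92.3/37.3)/(2π×0.0562×1) = 2.566 K/W
R_outer film = 1/(h_o·2πr_oL) = 1/(12.8×2π×0.0923×1) = 0.1347 K/W
R_total = 2.716 K/W
Q = ΔT/R_total = 208/2.716

q′ ≈ 76.6 W/m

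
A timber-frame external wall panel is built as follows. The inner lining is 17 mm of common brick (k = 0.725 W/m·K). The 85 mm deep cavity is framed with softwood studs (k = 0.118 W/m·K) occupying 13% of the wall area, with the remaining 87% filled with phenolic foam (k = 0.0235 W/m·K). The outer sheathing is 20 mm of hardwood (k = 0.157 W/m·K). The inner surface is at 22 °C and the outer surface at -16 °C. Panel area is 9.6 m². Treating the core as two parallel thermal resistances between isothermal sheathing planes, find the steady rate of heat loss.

Q ≈ 144 W

Sheathing layers in series; stud and cavity paths in parallel between them.
R_inner = 0.017/(0.725×9.6) = 0.002443 K/W
R_stud  = 0.085/(0.118×0.13×9.6) = 0.5772 K/W
R_cav   = 0.085/(0.0235×0.87×9.6) = 0.4331 K/W
1/R_core = 1/R_stud + 1/R_cav → R_core = 0.2474 K/W
R_outer = 0.02/(0.157×9.6) = 0.01327 K/W
R_total = 0.2631 K/W
Q = ΔT/R_total = 38/0.2631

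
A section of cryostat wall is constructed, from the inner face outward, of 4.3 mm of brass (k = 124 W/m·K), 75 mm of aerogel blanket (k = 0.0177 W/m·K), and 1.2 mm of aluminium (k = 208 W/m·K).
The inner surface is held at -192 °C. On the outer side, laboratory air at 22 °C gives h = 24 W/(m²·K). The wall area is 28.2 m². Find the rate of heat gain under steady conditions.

Treating each layer as a thermal resistance in series:
R_brass = L/(kA) = 0.0043/(124×28.2) = 1.23×10^-6 K/W
R_aerogel blanket = L/(kA) = 0.075/(0.0177×28.2) = 0.1503 K/W
R_aluminium = L/(kA) = 0.0012/(208×28.2) = 2.046×10^-7 K/W
R_outer film = 1/(h_o·A) = 1/(24×28.2) = 0.001478 K/W
R_total = 0.1517 K/W
Q = ΔT / R_total = 214 / 0.1517

Q ≈ 1410 W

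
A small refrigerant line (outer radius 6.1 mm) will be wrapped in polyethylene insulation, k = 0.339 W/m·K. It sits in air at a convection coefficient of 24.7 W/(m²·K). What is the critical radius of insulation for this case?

For a cylinder r_cr = k/h = 0.339/24.7
r_cr = 13.7 mm; since the bare radius (6.1 mm) is below r_cr, adding a thin layer of insulation will *increase* heat loss.

r_cr ≈ 13.7 mm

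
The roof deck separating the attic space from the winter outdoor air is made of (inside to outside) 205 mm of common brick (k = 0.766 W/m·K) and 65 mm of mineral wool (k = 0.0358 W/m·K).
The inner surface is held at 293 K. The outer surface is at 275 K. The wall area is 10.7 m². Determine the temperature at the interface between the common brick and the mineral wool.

T ≈ 291 K

Series thermal resistances:
R_common brick = L/(kA) = 0.205/(0.766×10.7) = 0.02501 K/W
R_mineral wool = L/(kA) = 0.065/(0.0358×10.7) = 0.1697 K/W
R_total = 0.1947 K/W;  Q = ΔT/R_total = 18/0.1947 = 92.45 W
T_interface = T_inner − Q·ΣR(inner→interface) = 293 − 92.5×0.02501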